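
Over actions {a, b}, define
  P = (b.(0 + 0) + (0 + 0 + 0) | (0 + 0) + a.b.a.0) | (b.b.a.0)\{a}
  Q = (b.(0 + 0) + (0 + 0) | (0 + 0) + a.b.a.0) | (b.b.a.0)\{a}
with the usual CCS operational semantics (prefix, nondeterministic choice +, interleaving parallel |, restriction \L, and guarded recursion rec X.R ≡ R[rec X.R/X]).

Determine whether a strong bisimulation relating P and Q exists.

YES

LTS(P): 15 reachable states
  u0 = (b.(0 + 0) + (0 + 0 + 0) | (0 + 0) + a.b.a.0) | (b.b.a.0)\{a} has moves --a--▸ u1, --b--▸ u2, --b--▸ u3
  u1 = b.a.0 | (b.b.a.0)\{a} has moves --b--▸ u4, --b--▸ u5
  u2 = (0 + 0) | (b.b.a.0)\{a} has moves --b--▸ u6
  u3 = (b.(0 + 0) + (0 + 0 + 0) | (0 + 0) + a.b.a.0) | (b.a.0)\{a} has moves --a--▸ u5, --b--▸ u6, --b--▸ u7
  u4 = a.0 | (b.b.a.0)\{a} has moves --a--▸ u8, --b--▸ u9
  u5 = b.a.0 | (b.a.0)\{a} has moves --b--▸ u10, --b--▸ u9
  u6 = (0 + 0) | (b.a.0)\{a} has moves --b--▸ u11
  u7 = (b.(0 + 0) + (0 + 0 + 0) | (0 + 0) + a.b.a.0) | (a.0)\{a} has moves --a--▸ u10, --b--▸ u11
  u8 = 0 | (b.b.a.0)\{a} has moves --b--▸ u12
  u9 = a.0 | (b.a.0)\{a} has moves --a--▸ u12, --b--▸ u13
  u10 = b.a.0 | (a.0)\{a} has moves --b--▸ u13
  u11 = (0 + 0) | (a.0)\{a} has moves deadlocked
  u12 = 0 | (b.a.0)\{a} has moves --b--▸ u14
  u13 = a.0 | (a.0)\{a} has moves --a--▸ u14
  u14 = 0 | (a.0)\{a} has moves deadlocked
LTS(Q): 15 reachable states
  v0 = (b.(0 + 0) + (0 + 0) | (0 + 0) + a.b.a.0) | (b.b.a.0)\{a} has moves --a--▸ v1, --b--▸ v2, --b--▸ v3
  v1 = b.a.0 | (b.b.a.0)\{a} has moves --b--▸ v4, --b--▸ v5
  v2 = (0 + 0) | (b.b.a.0)\{a} has moves --b--▸ v6
  v3 = (b.(0 + 0) + (0 + 0) | (0 + 0) + a.b.a.0) | (b.a.0)\{a} has moves --a--▸ v5, --b--▸ v6, --b--▸ v7
  v4 = a.0 | (b.b.a.0)\{a} has moves --a--▸ v8, --b--▸ v9
  v5 = b.a.0 | (b.a.0)\{a} has moves --b--▸ v10, --b--▸ v9
  v6 = (0 + 0) | (b.a.0)\{a} has moves --b--▸ v11
  v7 = (b.(0 + 0) + (0 + 0) | (0 + 0) + a.b.a.0) | (a.0)\{a} has moves --a--▸ v10, --b--▸ v11
  v8 = 0 | (b.b.a.0)\{a} has moves --b--▸ v12
  v9 = a.0 | (b.a.0)\{a} has moves --a--▸ v12, --b--▸ v13
  v10 = b.a.0 | (a.0)\{a} has moves --b--▸ v13
  v11 = (0 + 0) | (a.0)\{a} has moves deadlocked
  v12 = 0 | (b.a.0)\{a} has moves --b--▸ v14
  v13 = a.0 | (a.0)\{a} has moves --a--▸ v14
  v14 = 0 | (a.0)\{a} has moves deadlocked
Coarsest stable partition (strong bisimilarity classes):
  B0 = {u0, v0}
  B1 = {u3, v3}
  B2 = {u5, v5}
  B3 = {u9, v9}
  B4 = {u12, u6, v12, v6}
  B5 = {u11, u14, v11, v14}
  B6 = {u13, v13}
  B7 = {u10, v10}
  B8 = {u7, v7}
  B9 = {u1, v1}
  B10 = {u4, v4}
  B11 = {u2, u8, v2, v8}
u0 ∈ B0, v0 ∈ B0 → same block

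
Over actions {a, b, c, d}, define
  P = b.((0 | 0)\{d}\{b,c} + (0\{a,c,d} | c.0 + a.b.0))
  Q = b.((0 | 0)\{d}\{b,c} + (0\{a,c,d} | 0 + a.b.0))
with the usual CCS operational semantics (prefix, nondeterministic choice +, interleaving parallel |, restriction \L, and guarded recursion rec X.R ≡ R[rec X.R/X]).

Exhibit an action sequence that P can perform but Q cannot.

bc

Reachable graph of P (5 states):
  p0 = b.((0 | 0)\{d}\{b,c} + (0\{a,c,d} | c.0 + a.b.0)) | —b→ p1
  p1 = (0 | 0)\{d}\{b,c} + (0\{a,c,d} | c.0 + a.b.0) | —a→ p2, —c→ p3
  p2 = b.0 | —b→ p4
  p3 = 0\{a,c,d} | 0 | (no moves)
  p4 = 0 | (no moves)
Reachable graph of Q (4 states):
  q0 = b.((0 | 0)\{d}\{b,c} + (0\{a,c,d} | 0 + a.b.0)) | —b→ q1
  q1 = (0 | 0)\{d}\{b,c} + (0\{a,c,d} | 0 + a.b.0) | —a→ q2
  q2 = b.0 | —b→ q3
  q3 = 0 | (no moves)
Run σ = ⟨bc⟩ on P: start {p0}
  [1] b ⇒ {p1}
  [2] c ⇒ {p3}
  P completes σ.
Run σ = ⟨bc⟩ on Q: start {q0}
  [1] b ⇒ {q1}
  [2] c ⇒ no successor for Q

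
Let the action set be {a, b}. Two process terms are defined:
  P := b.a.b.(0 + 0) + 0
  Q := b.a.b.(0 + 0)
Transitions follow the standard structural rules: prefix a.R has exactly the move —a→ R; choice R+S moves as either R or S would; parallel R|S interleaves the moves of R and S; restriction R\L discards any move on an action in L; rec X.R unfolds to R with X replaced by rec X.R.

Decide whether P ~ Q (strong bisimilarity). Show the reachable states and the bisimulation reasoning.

P ~ Q

Reachable graph of P (4 states):
  m0 = b.a.b.(0 + 0) + 0 → -b-> m1
  m1 = a.b.(0 + 0) → -a-> m2
  m2 = b.(0 + 0) → -b-> m3
  m3 = 0 + 0 → ·
Reachable graph of Q (4 states):
  n0 = b.a.b.(0 + 0) → -b-> n1
  n1 = a.b.(0 + 0) → -a-> n2
  n2 = b.(0 + 0) → -b-> n3
  n3 = 0 + 0 → ·
Partition-refinement fixed point:
  B0 = {m0, n0}
  B1 = {m1, n1}
  B2 = {m2, n2}
  B3 = {m3, n3}
m0 ∈ B0, n0 ∈ B0 → same block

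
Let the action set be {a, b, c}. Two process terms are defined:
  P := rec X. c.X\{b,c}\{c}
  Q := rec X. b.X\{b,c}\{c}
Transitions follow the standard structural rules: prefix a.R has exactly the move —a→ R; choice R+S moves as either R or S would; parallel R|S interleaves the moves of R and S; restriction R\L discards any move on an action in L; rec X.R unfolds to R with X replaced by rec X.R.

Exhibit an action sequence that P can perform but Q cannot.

c

Reachable graph of P (2 states):
  u0 = rec X. c.X\{b,c}\{c} ⊢ -c-> u1
  u1 = (rec X. c.X\{b,c}\{c})\{b,c}\{c} ⊢ deadlocked
Reachable graph of Q (2 states):
  v0 = rec X. b.X\{b,c}\{c} ⊢ -b-> v1
  v1 = (rec X. b.X\{b,c}\{c})\{b,c}\{c} ⊢ deadlocked
Trace ⟨c⟩ through P, begin at {u0}:
  step 1 (c): {u1}
  — P admits the full trace.
Trace ⟨c⟩ through Q, begin at {v0}:
  step 1 (c): ∅ (Q stuck)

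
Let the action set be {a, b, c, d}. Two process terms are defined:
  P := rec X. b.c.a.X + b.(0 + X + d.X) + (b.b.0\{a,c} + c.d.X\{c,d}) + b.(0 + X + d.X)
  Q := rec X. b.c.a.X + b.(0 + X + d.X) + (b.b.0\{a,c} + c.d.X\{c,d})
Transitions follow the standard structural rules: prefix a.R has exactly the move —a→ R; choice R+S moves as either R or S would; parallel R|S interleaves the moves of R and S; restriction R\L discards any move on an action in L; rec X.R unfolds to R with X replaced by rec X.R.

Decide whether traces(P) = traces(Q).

YES

Reachable graph of P (12 states):
  p0 = rec X. b.c.a.X + b.(0 + X + d.X) + (b.b.0\{a,c} + c.d.X\{c,d}) + b.(0 + X + d.X) ⊢ ··b··> p1, ··b··> p2, ··b··> p3, ··c··> p4
  p1 = 0 + (rec X. b.c.a.X + b.(0 + X + d.X) + (b.b.0\{a,c} + c.d.X\{c,d}) + b.(0 + X + d.X)) + d.(rec X. b.c.a.X + b.(0 + X + d.X) + (b.b.0\{a,c} + c.d.X\{c,d}) + b.(0 + X + d.X)) ⊢ ··b··> p1, ··b··> p2, ··b··> p3, ··c··> p4, ··d··> p0
  p2 = b.0\{a,c} ⊢ ··b··> p5
  p3 = c.a.(rec X. b.c.a.X + b.(0 + X + d.X) + (b.b.0\{a,c} + c.d.X\{c,d}) + b.(0 + X + d.X)) ⊢ ··c··> p6
  p4 = d.(rec X. b.c.a.X + b.(0 + X + d.X) + (b.b.0\{a,c} + c.d.X\{c,d}) + b.(0 + X + d.X))\{c,d} ⊢ ··d··> p7
  p5 = 0\{a,c} ⊢ ·
  p6 = a.(rec X. b.c.a.X + b.(0 + X + d.X) + (b.b.0\{a,c} + c.d.X\{c,d}) + b.(0 + X + d.X)) ⊢ ··a··> p0
  p7 = (rec X. b.c.a.X + b.(0 + X + d.X) + (b.b.0\{a,c} + c.d.X\{c,d}) + b.(0 + X + d.X))\{c,d} ⊢ ··b··> p10, ··b··> p8, ··b··> p9
  p8 = (0 + (rec X. b.c.a.X + b.(0 + X + d.X) + (b.b.0\{a,c} + c.d.X\{c,d}) + b.(0 + X + d.X)) + d.(rec X. b.c.a.X + b.(0 + X + d.X) + (b.b.0\{a,c} + c.d.X\{c,d}) + b.(0 + X + d.X)))\{c,d} ⊢ ··b··> p10, ··b··> p8, ··b··> p9
  p9 = (b.0\{a,c})\{c,d} ⊢ ··b··> p11
  p10 = (c.a.(rec X. b.c.a.X + b.(0 + X + d.X) + (b.b.0\{a,c} + c.d.X\{c,d}) + b.(0 + X + d.X)))\{c,d} ⊢ ·
  p11 = 0\{a,c}\{c,d} ⊢ ·
Reachable graph of Q (12 states):
  q0 = rec X. b.c.a.X + b.(0 + X + d.X) + (b.b.0\{a,c} + c.d.X\{c,d}) ⊢ ··b··> q1, ··b··> q2, ··b··> q3, ··c··> q4
  q1 = 0 + (rec X. b.c.a.X + b.(0 + X + d.X) + (b.b.0\{a,c} + c.d.X\{c,d})) + d.(rec X. b.c.a.X + b.(0 + X + d.X) + (b.b.0\{a,c} + c.d.X\{c,d})) ⊢ ··b··> q1, ··b··> q2, ··b··> q3, ··c··> q4, ··d··> q0
  q2 = b.0\{a,c} ⊢ ··b··> q5
  q3 = c.a.(rec X. b.c.a.X + b.(0 + X + d.X) + (b.b.0\{a,c} + c.d.X\{c,d})) ⊢ ··c··> q6
  q4 = d.(rec X. b.c.a.X + b.(0 + X + d.X) + (b.b.0\{a,c} + c.d.X\{c,d}))\{c,d} ⊢ ··d··> q7
  q5 = 0\{a,c} ⊢ ·
  q6 = a.(rec X. b.c.a.X + b.(0 + X + d.X) + (b.b.0\{a,c} + c.d.X\{c,d})) ⊢ ··a··> q0
  q7 = (rec X. b.c.a.X + b.(0 + X + d.X) + (b.b.0\{a,c} + c.d.X\{c,d}))\{c,d} ⊢ ··b··> q10, ··b··> q8, ··b··> q9
  q8 = (0 + (rec X. b.c.a.X + b.(0 + X + d.X) + (b.b.0\{a,c} + c.d.X\{c,d})) + d.(rec X. b.c.a.X + b.(0 + X + d.X) + (b.b.0\{a,c} + c.d.X\{c,d})))\{c,d} ⊢ ··b··> q10, ··b··> q8, ··b··> q9
  q9 = (b.0\{a,c})\{c,d} ⊢ ··b··> q11
  q10 = (c.a.(rec X. b.c.a.X + b.(0 + X + d.X) + (b.b.0\{a,c} + c.d.X\{c,d})))\{c,d} ⊢ ·
  q11 = 0\{a,c}\{c,d} ⊢ ·
Coarsest stable partition (strong bisimilarity classes):
  B0 = {p0, q0}
  B1 = {p4, q4}
  B2 = {p7, p8, q7, q8}
  B3 = {p2, p9, q2, q9}
  B4 = {p10, p11, p5, q10, q11, q5}
  B5 = {p3, q3}
  B6 = {p6, q6}
  B7 = {p1, q1}
p0 ∈ B0, q0 ∈ B0 → same block
Bisimilar ⇒ trace-equivalent.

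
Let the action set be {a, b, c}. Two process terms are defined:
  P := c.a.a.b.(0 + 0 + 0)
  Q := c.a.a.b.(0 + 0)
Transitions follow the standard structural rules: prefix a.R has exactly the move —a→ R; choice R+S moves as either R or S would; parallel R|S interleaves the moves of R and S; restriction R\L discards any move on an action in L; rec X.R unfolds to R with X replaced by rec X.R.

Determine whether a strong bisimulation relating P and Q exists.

P ~ Q

LTS(P): 5 reachable states
  s0 = c.a.a.b.(0 + 0 + 0) ⊢ -c-> s1
  s1 = a.a.b.(0 + 0 + 0) ⊢ -a-> s2
  s2 = a.b.(0 + 0 + 0) ⊢ -a-> s3
  s3 = b.(0 + 0 + 0) ⊢ -b-> s4
  s4 = 0 + 0 + 0 ⊢ ∅
LTS(Q): 5 reachable states
  t0 = c.a.a.b.(0 + 0) ⊢ -c-> t1
  t1 = a.a.b.(0 + 0) ⊢ -a-> t2
  t2 = a.b.(0 + 0) ⊢ -a-> t3
  t3 = b.(0 + 0) ⊢ -b-> t4
  t4 = 0 + 0 ⊢ ∅
Coarsest stable partition (strong bisimilarity classes):
  B0 = {s0, t0}
  B1 = {s1, t1}
  B2 = {s2, t2}
  B3 = {s3, t3}
  B4 = {s4, t4}
s0 ∈ B0, t0 ∈ B0 → same block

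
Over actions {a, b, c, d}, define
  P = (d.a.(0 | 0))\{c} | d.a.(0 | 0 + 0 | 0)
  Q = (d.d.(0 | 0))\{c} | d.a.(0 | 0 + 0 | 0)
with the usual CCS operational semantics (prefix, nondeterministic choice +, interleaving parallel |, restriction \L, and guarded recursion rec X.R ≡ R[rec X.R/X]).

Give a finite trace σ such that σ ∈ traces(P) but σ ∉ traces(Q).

LTS(P): 9 reachable states
  m0 = (d.a.(0 | 0))\{c} | d.a.(0 | 0 + 0 | 0) has moves -d-> m1, -d-> m2
  m1 = (a.(0 | 0))\{c} | d.a.(0 | 0 + 0 | 0) has moves -a-> m3, -d-> m4
  m2 = (d.a.(0 | 0))\{c} | a.(0 | 0 + 0 | 0) has moves -a-> m5, -d-> m4
  m3 = (0 | 0)\{c} | d.a.(0 | 0 + 0 | 0) has moves -d-> m6
  m4 = (a.(0 | 0))\{c} | a.(0 | 0 + 0 | 0) has moves -a-> m6, -a-> m7
  m5 = (d.a.(0 | 0))\{c} | (0 | 0 + 0 | 0) has moves -d-> m7
  m6 = (0 | 0)\{c} | a.(0 | 0 + 0 | 0) has moves -a-> m8
  m7 = (a.(0 | 0))\{c} | (0 | 0 + 0 | 0) has moves -a-> m8
  m8 = (0 | 0)\{c} | (0 | 0 + 0 | 0) has moves ·
LTS(Q): 9 reachable states
  n0 = (d.d.(0 | 0))\{c} | d.a.(0 | 0 + 0 | 0) has moves -d-> n1, -d-> n2
  n1 = (d.(0 | 0))\{c} | d.a.(0 | 0 + 0 | 0) has moves -d-> n3, -d-> n4
  n2 = (d.d.(0 | 0))\{c} | a.(0 | 0 + 0 | 0) has moves -a-> n5, -d-> n4
  n3 = (0 | 0)\{c} | d.a.(0 | 0 + 0 | 0) has moves -d-> n6
  n4 = (d.(0 | 0))\{c} | a.(0 | 0 + 0 | 0) has moves -a-> n7, -d-> n6
  n5 = (d.d.(0 | 0))\{c} | (0 | 0 + 0 | 0) has moves -d-> n7
  n6 = (0 | 0)\{c} | a.(0 | 0 + 0 | 0) has moves -a-> n8
  n7 = (d.(0 | 0))\{c} | (0 | 0 + 0 | 0) has moves -d-> n8
  n8 = (0 | 0)\{c} | (0 | 0 + 0 | 0) has moves ·
Executing dada from P (initial set {m0}):
  step 1 (d): {m1, m2}
  step 2 (a): {m3, m5}
  step 3 (d): {m6, m7}
  step 4 (a): {m8}
  P completes σ.
Executing dada from Q (initial set {n0}):
  step 1 (d): {n1, n2}
  step 2 (a): {n5}
  step 3 (d): {n7}
  step 4 (a): no successor for Q

dada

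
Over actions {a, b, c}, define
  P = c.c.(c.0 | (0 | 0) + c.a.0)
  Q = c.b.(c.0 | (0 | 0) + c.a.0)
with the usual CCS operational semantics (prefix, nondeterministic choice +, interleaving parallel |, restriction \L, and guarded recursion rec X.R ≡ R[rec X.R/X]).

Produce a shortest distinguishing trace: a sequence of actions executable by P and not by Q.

cc

P's transition system — 6 states:
  p0 = c.c.(c.0 | (0 | 0) + c.a.0) | --c--▸ p1
  p1 = c.(c.0 | (0 | 0) + c.a.0) | --c--▸ p2
  p2 = c.0 | (0 | 0) + c.a.0 | --c--▸ p3, --c--▸ p4
  p3 = 0 | (0 | 0) | stopped
  p4 = a.0 | --a--▸ p5
  p5 = 0 | stopped
Q's transition system — 6 states:
  q0 = c.b.(c.0 | (0 | 0) + c.a.0) | --c--▸ q1
  q1 = b.(c.0 | (0 | 0) + c.a.0) | --b--▸ q2
  q2 = c.0 | (0 | 0) + c.a.0 | --c--▸ q3, --c--▸ q4
  q3 = 0 | (0 | 0) | stopped
  q4 = a.0 | --a--▸ q5
  q5 = 0 | stopped
Trace ⟨cc⟩ through P, begin at {p0}:
  step 1 (c): {p1}
  step 2 (c): {p2}
  ✓ P
Trace ⟨cc⟩ through Q, begin at {q0}:
  step 1 (c): {q1}
  step 2 (c): no successor for Q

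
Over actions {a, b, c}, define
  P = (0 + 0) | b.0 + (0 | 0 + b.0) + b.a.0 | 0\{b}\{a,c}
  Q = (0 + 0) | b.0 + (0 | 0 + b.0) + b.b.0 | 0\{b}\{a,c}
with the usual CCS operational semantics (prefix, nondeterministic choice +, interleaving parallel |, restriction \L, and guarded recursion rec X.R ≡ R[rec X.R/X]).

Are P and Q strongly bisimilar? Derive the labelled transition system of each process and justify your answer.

NO

P's transition system — 5 states:
  p0 = (0 + 0) | b.0 + (0 | 0 + b.0) + b.a.0 | 0\{b}\{a,c} → -b-> p1, -b-> p2, -b-> p3
  p1 = (0 + 0) | 0 → deadlocked
  p2 = 0 → deadlocked
  p3 = a.0 | 0\{b}\{a,c} → -a-> p4
  p4 = 0 | 0\{b}\{a,c} → deadlocked
Q's transition system — 5 states:
  q0 = (0 + 0) | b.0 + (0 | 0 + b.0) + b.b.0 | 0\{b}\{a,c} → -b-> q1, -b-> q2, -b-> q3
  q1 = (0 + 0) | 0 → deadlocked
  q2 = 0 → deadlocked
  q3 = b.0 | 0\{b}\{a,c} → -b-> q4
  q4 = 0 | 0\{b}\{a,c} → deadlocked
Partition-refinement fixed point:
  B0 = {p0}
  B1 = {p1, p2, p4, q1, q2, q4}
  B2 = {p3}
  B3 = {q0}
  B4 = {q3}
p0 ∈ B0, q0 ∈ B3 → different blocks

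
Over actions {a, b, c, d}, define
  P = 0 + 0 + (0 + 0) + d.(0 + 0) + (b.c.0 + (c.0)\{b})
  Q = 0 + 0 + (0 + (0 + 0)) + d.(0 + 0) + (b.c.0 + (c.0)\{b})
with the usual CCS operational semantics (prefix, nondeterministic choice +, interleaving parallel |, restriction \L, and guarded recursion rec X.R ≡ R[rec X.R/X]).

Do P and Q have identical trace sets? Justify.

YES

LTS(P): 5 reachable states
  p0 = 0 + 0 + (0 + 0) + d.(0 + 0) + (b.c.0 + (c.0)\{b}) ⊢ -b-> p1, -c-> p2, -d-> p3
  p1 = c.0 ⊢ -c-> p4
  p2 = 0\{b} ⊢ (no moves)
  p3 = 0 + 0 ⊢ (no moves)
  p4 = 0 ⊢ (no moves)
LTS(Q): 5 reachable states
  q0 = 0 + 0 + (0 + (0 + 0)) + d.(0 + 0) + (b.c.0 + (c.0)\{b}) ⊢ -b-> q1, -c-> q2, -d-> q3
  q1 = c.0 ⊢ -c-> q4
  q2 = 0\{b} ⊢ (no moves)
  q3 = 0 + 0 ⊢ (no moves)
  q4 = 0 ⊢ (no moves)
Partition-refinement fixed point:
  B0 = {p0, q0}
  B1 = {p2, p3, p4, q2, q3, q4}
  B2 = {p1, q1}
p0 ∈ B0, q0 ∈ B0 → same block
Bisimilar ⇒ trace-equivalent.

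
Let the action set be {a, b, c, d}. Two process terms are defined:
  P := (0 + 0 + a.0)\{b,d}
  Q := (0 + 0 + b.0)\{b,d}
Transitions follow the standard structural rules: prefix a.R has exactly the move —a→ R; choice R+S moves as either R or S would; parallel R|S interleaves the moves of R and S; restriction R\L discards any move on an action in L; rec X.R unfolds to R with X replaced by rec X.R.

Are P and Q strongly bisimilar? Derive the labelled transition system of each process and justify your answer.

not bisimilar

LTS(P): 2 reachable states
  m0 = (0 + 0 + a.0)\{b,d} ⊢ ··a··> m1
  m1 = 0\{b,d} ⊢ ∅
LTS(Q): 1 reachable states
  n0 = (0 + 0 + b.0)\{b,d} ⊢ ∅
Coarsest stable partition (strong bisimilarity classes):
  B0 = {m0}
  B1 = {m1, n0}
m0 ∈ B0, n0 ∈ B1 → different blocks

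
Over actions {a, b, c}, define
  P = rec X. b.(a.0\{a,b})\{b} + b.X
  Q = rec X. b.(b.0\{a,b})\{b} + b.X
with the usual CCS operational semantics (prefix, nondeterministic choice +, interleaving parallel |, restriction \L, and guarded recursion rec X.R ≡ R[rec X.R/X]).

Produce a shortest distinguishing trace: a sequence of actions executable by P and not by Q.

ba

LTS(P): 3 reachable states
  u0 = rec X. b.(a.0\{a,b})\{b} + b.X → -b-> u0, -b-> u1
  u1 = (a.0\{a,b})\{b} → -a-> u2
  u2 = 0\{a,b}\{b} → deadlocked
LTS(Q): 2 reachable states
  v0 = rec X. b.(b.0\{a,b})\{b} + b.X → -b-> v0, -b-> v1
  v1 = (b.0\{a,b})\{b} → deadlocked
Executing ba from P (initial set {u0}):
  after b @ step 1: {u0, u1}
  after a @ step 2: {u2}
  — P admits the full trace.
Executing ba from Q (initial set {v0}):
  after b @ step 1: {v0, v1}
  after a @ step 2: ∅ (Q stuck)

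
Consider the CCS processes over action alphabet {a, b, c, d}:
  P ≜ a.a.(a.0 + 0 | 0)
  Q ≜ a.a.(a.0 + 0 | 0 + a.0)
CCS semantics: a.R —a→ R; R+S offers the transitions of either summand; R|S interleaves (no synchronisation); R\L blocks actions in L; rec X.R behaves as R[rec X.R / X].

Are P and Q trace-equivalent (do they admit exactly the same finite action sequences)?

Reachable graph of P (4 states):
  s0 = a.a.(a.0 + 0 | 0) | --a--▸ s1
  s1 = a.(a.0 + 0 | 0) | --a--▸ s2
  s2 = a.0 + 0 | 0 | --a--▸ s3
  s3 = 0 | deadlocked
Reachable graph of Q (4 states):
  t0 = a.a.(a.0 + 0 | 0 + a.0) | --a--▸ t1
  t1 = a.(a.0 + 0 | 0 + a.0) | --a--▸ t2
  t2 = a.0 + 0 | 0 + a.0 | --a--▸ t3
  t3 = 0 | deadlocked
Partition-refinement fixed point:
  B0 = {s0, t0}
  B1 = {s1, t1}
  B2 = {s2, t2}
  B3 = {s3, t3}
s0 ∈ B0, t0 ∈ B0 → same block
Bisimilar ⇒ trace-equivalent.

YES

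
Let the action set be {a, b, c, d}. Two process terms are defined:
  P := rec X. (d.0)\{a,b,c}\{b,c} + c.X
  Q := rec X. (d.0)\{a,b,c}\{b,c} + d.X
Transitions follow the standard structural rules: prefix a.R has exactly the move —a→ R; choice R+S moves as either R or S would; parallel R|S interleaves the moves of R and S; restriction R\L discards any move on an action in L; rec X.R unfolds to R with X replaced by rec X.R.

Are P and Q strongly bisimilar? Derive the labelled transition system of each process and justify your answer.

Reachable graph of P (2 states):
  s0 = rec X. (d.0)\{a,b,c}\{b,c} + c.X ⊢ --c--▸ s0, --d--▸ s1
  s1 = 0\{a,b,c}\{b,c} ⊢ (no moves)
Reachable graph of Q (2 states):
  t0 = rec X. (d.0)\{a,b,c}\{b,c} + d.X ⊢ --d--▸ t0, --d--▸ t1
  t1 = 0\{a,b,c}\{b,c} ⊢ (no moves)
Bisimilarity quotient blocks:
  B0 = {s0}
  B1 = {s1, t1}
  B2 = {t0}
s0 ∈ B0, t0 ∈ B2 → different blocks

P ≁ Q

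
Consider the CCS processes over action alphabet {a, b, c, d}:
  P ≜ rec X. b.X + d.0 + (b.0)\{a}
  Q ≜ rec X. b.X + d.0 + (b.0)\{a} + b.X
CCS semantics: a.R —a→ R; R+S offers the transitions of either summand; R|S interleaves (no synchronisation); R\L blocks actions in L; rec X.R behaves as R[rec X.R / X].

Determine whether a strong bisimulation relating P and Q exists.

LTS(P): 3 reachable states
  u0 = rec X. b.X + d.0 + (b.0)\{a} → --b--▸ u0, --b--▸ u1, --d--▸ u2
  u1 = 0\{a} → ∅
  u2 = 0 → ∅
LTS(Q): 3 reachable states
  v0 = rec X. b.X + d.0 + (b.0)\{a} + b.X → --b--▸ v0, --b--▸ v1, --d--▸ v2
  v1 = 0\{a} → ∅
  v2 = 0 → ∅
Coarsest stable partition (strong bisimilarity classes):
  B0 = {u0, v0}
  B1 = {u1, u2, v1, v2}
u0 ∈ B0, v0 ∈ B0 → same block

YES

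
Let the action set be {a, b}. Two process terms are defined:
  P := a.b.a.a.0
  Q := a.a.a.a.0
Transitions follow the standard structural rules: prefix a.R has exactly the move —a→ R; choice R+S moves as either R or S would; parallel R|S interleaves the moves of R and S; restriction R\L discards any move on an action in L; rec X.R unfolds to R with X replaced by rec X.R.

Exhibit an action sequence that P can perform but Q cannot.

ab

LTS(P): 5 reachable states
  p0 = a.b.a.a.0 → -a-> p1
  p1 = b.a.a.0 → -b-> p2
  p2 = a.a.0 → -a-> p3
  p3 = a.0 → -a-> p4
  p4 = 0 → deadlocked
LTS(Q): 5 reachable states
  q0 = a.a.a.a.0 → -a-> q1
  q1 = a.a.a.0 → -a-> q2
  q2 = a.a.0 → -a-> q3
  q3 = a.0 → -a-> q4
  q4 = 0 → deadlocked
Run σ = ⟨ab⟩ on P: start {p0}
  after a @ step 1: {p1}
  after b @ step 2: {p2}
  — P admits the full trace.
Run σ = ⟨ab⟩ on Q: start {q0}
  after a @ step 1: {q1}
  after b @ step 2: ∅  — Q cannot continue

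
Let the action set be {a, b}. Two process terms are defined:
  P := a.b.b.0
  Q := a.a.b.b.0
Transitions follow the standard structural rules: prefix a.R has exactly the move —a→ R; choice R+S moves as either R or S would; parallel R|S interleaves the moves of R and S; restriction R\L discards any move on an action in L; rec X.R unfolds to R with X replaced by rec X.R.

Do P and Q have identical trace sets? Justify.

LTS(P): 4 reachable states
  s0 = a.b.b.0 ⊢ =a=> s1
  s1 = b.b.0 ⊢ =b=> s2
  s2 = b.0 ⊢ =b=> s3
  s3 = 0 ⊢ ∅
LTS(Q): 5 reachable states
  t0 = a.a.b.b.0 ⊢ =a=> t1
  t1 = a.b.b.0 ⊢ =a=> t2
  t2 = b.b.0 ⊢ =b=> t3
  t3 = b.0 ⊢ =b=> t4
  t4 = 0 ⊢ ∅
Run σ = ⟨ab⟩ on P: start {s0}
  step 1 (a): {s1}
  step 2 (b): {s2}
  ✓ P
Run σ = ⟨ab⟩ on Q: start {t0}
  step 1 (a): {t1}
  step 2 (b): no successor for Q

trace-distinct — witness ⟨ab⟩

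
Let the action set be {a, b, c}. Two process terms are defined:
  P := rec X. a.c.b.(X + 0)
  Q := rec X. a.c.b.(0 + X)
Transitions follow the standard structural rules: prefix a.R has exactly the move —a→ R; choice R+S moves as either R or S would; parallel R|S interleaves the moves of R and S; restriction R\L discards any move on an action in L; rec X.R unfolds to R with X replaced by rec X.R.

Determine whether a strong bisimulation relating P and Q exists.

bisimilar

Reachable graph of P (4 states):
  m0 = rec X. a.c.b.(X + 0) ⊢ —a→ m1
  m1 = c.b.((rec X. a.c.b.(X + 0)) + 0) ⊢ —c→ m2
  m2 = b.((rec X. a.c.b.(X + 0)) + 0) ⊢ —b→ m3
  m3 = (rec X. a.c.b.(X + 0)) + 0 ⊢ —a→ m1
Reachable graph of Q (4 states):
  n0 = rec X. a.c.b.(0 + X) ⊢ —a→ n1
  n1 = c.b.(0 + (rec X. a.c.b.(0 + X))) ⊢ —c→ n2
  n2 = b.(0 + (rec X. a.c.b.(0 + X))) ⊢ —b→ n3
  n3 = 0 + (rec X. a.c.b.(0 + X)) ⊢ —a→ n1
Bisimilarity quotient blocks:
  B0 = {m0, m3, n0, n3}
  B1 = {m1, n1}
  B2 = {m2, n2}
m0 ∈ B0, n0 ∈ B0 → same block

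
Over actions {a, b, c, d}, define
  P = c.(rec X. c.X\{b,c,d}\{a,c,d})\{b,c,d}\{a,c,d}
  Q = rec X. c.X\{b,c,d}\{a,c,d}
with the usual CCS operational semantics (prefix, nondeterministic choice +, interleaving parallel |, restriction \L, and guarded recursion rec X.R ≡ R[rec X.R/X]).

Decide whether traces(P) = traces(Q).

LTS(P): 2 reachable states
  m0 = c.(rec X. c.X\{b,c,d}\{a,c,d})\{b,c,d}\{a,c,d} | -c-> m1
  m1 = (rec X. c.X\{b,c,d}\{a,c,d})\{b,c,d}\{a,c,d} | ∅
LTS(Q): 2 reachable states
  n0 = rec X. c.X\{b,c,d}\{a,c,d} | -c-> n1
  n1 = (rec X. c.X\{b,c,d}\{a,c,d})\{b,c,d}\{a,c,d} | ∅
Bisimilarity quotient blocks:
  B0 = {m0, n0}
  B1 = {m1, n1}
m0 ∈ B0, n0 ∈ B0 → same block
Bisimilar ⇒ trace-equivalent.

traces(P) = traces(Q)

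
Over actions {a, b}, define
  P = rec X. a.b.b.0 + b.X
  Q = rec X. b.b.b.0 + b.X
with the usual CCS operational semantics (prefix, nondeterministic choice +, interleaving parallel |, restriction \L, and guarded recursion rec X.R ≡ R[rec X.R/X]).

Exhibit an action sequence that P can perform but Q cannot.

a

P's transition system — 4 states:
  p0 = rec X. a.b.b.0 + b.X | -a-> p1, -b-> p0
  p1 = b.b.0 | -b-> p2
  p2 = b.0 | -b-> p3
  p3 = 0 | ·
Q's transition system — 4 states:
  q0 = rec X. b.b.b.0 + b.X | -b-> q0, -b-> q1
  q1 = b.b.0 | -b-> q2
  q2 = b.0 | -b-> q3
  q3 = 0 | ·
Run σ = ⟨a⟩ on P: start {p0}
  after a @ step 1: {p1}
  ✓ P
Run σ = ⟨a⟩ on Q: start {q0}
  after a @ step 1: no successor for Q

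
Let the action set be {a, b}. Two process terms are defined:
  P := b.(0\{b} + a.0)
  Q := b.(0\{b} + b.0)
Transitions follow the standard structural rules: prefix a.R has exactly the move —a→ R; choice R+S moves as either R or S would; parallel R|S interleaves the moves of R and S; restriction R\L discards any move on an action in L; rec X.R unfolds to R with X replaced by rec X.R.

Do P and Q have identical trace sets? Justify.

Reachable graph of P (3 states):
  p0 = b.(0\{b} + a.0) :: -b-> p1
  p1 = 0\{b} + a.0 :: -a-> p2
  p2 = 0 :: stopped
Reachable graph of Q (3 states):
  q0 = b.(0\{b} + b.0) :: -b-> q1
  q1 = 0\{b} + b.0 :: -b-> q2
  q2 = 0 :: stopped
Trace ⟨ba⟩ through P, begin at {p0}:
  step 1 (b): {p1}
  step 2 (a): {p2}
  ✓ P
Trace ⟨ba⟩ through Q, begin at {q0}:
  step 1 (b): {q1}
  step 2 (a): ∅  — Q cannot continue

traces(P) ≠ traces(Q) — witness ⟨ba⟩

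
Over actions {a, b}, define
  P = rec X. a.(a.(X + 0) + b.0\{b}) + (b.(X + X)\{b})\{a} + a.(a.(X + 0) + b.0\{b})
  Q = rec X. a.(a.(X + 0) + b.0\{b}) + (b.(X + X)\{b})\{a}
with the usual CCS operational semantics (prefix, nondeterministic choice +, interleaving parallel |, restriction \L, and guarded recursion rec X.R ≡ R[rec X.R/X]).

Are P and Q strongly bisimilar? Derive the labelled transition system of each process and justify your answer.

P ~ Q

LTS(P): 5 reachable states
  s0 = rec X. a.(a.(X + 0) + b.0\{b}) + (b.(X + X)\{b})\{a} + a.(a.(X + 0) + b.0\{b}) :: —a→ s1, —b→ s2
  s1 = a.((rec X. a.(a.(X + 0) + b.0\{b}) + (b.(X + X)\{b})\{a} + a.(a.(X + 0) + b.0\{b})) + 0) + b.0\{b} :: —a→ s3, —b→ s4
  s2 = ((rec X. a.(a.(X + 0) + b.0\{b}) + (b.(X + X)\{b})\{a} + a.(a.(X + 0) + b.0\{b})) + (rec X. a.(a.(X + 0) + b.0\{b}) + (b.(X + X)\{b})\{a} + a.(a.(X + 0) + b.0\{b})))\{b}\{a} :: stopped
  s3 = (rec X. a.(a.(X + 0) + b.0\{b}) + (b.(X + X)\{b})\{a} + a.(a.(X + 0) + b.0\{b})) + 0 :: —a→ s1, —b→ s2
  s4 = 0\{b} :: stopped
LTS(Q): 5 reachable states
  t0 = rec X. a.(a.(X + 0) + b.0\{b}) + (b.(X + X)\{b})\{a} :: —a→ t1, —b→ t2
  t1 = a.((rec X. a.(a.(X + 0) + b.0\{b}) + (b.(X + X)\{b})\{a}) + 0) + b.0\{b} :: —a→ t3, —b→ t4
  t2 = ((rec X. a.(a.(X + 0) + b.0\{b}) + (b.(X + X)\{b})\{a}) + (rec X. a.(a.(X + 0) + b.0\{b}) + (b.(X + X)\{b})\{a}))\{b}\{a} :: stopped
  t3 = (rec X. a.(a.(X + 0) + b.0\{b}) + (b.(X + X)\{b})\{a}) + 0 :: —a→ t1, —b→ t2
  t4 = 0\{b} :: stopped
Bisimilarity quotient blocks:
  B0 = {s0, s1, s3, t0, t1, t3}
  B1 = {s2, s4, t2, t4}
s0 ∈ B0, t0 ∈ B0 → same block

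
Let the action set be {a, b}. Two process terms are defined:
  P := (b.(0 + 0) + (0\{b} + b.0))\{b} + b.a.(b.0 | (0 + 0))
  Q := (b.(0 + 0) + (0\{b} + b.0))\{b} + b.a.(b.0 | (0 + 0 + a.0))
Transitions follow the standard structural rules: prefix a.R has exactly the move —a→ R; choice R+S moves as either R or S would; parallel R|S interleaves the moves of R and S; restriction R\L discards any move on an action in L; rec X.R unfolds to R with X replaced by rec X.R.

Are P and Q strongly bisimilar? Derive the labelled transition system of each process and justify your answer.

NO

P's transition system — 4 states:
  s0 = (b.(0 + 0) + (0\{b} + b.0))\{b} + b.a.(b.0 | (0 + 0)) ⊢ --b--▸ s1
  s1 = a.(b.0 | (0 + 0)) ⊢ --a--▸ s2
  s2 = b.0 | (0 + 0) ⊢ --b--▸ s3
  s3 = 0 | (0 + 0) ⊢ stopped
Q's transition system — 6 states:
  t0 = (b.(0 + 0) + (0\{b} + b.0))\{b} + b.a.(b.0 | (0 + 0 + a.0)) ⊢ --b--▸ t1
  t1 = a.(b.0 | (0 + 0 + a.0)) ⊢ --a--▸ t2
  t2 = b.0 | (0 + 0 + a.0) ⊢ --a--▸ t3, --b--▸ t4
  t3 = b.0 | 0 ⊢ --b--▸ t5
  t4 = 0 | (0 + 0 + a.0) ⊢ --a--▸ t5
  t5 = 0 | 0 ⊢ stopped
Partition-refinement fixed point:
  B0 = {s0}
  B1 = {s1}
  B2 = {s2, t3}
  B3 = {s3, t5}
  B4 = {t0}
  B5 = {t1}
  B6 = {t2}
  B7 = {t4}
s0 ∈ B0, t0 ∈ B4 → different blocks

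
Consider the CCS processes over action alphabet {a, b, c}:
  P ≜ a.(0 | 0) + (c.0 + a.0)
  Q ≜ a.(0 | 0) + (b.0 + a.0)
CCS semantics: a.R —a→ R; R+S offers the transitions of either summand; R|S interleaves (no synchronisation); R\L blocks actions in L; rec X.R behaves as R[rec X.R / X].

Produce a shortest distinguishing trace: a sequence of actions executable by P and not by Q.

c

Reachable graph of P (3 states):
  s0 = a.(0 | 0) + (c.0 + a.0) | --a--▸ s1, --a--▸ s2, --c--▸ s1
  s1 = 0 | stopped
  s2 = 0 | 0 | stopped
Reachable graph of Q (3 states):
  t0 = a.(0 | 0) + (b.0 + a.0) | --a--▸ t1, --a--▸ t2, --b--▸ t1
  t1 = 0 | stopped
  t2 = 0 | 0 | stopped
Run σ = ⟨c⟩ on P: start {s0}
  step 1 (c): {s1}
  — P admits the full trace.
Run σ = ⟨c⟩ on Q: start {t0}
  step 1 (c): no successor for Q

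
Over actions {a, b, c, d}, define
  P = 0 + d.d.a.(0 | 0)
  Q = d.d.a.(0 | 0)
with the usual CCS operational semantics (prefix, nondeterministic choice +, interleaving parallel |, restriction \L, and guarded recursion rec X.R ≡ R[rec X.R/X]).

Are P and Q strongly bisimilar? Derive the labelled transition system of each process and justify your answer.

Reachable graph of P (4 states):
  p0 = 0 + d.d.a.(0 | 0) ⊢ ··d··> p1
  p1 = d.a.(0 | 0) ⊢ ··d··> p2
  p2 = a.(0 | 0) ⊢ ··a··> p3
  p3 = 0 | 0 ⊢ (no moves)
Reachable graph of Q (4 states):
  q0 = d.d.a.(0 | 0) ⊢ ··d··> q1
  q1 = d.a.(0 | 0) ⊢ ··d··> q2
  q2 = a.(0 | 0) ⊢ ··a··> q3
  q3 = 0 | 0 ⊢ (no moves)
Partition-refinement fixed point:
  B0 = {p0, q0}
  B1 = {p1, q1}
  B2 = {p2, q2}
  B3 = {p3, q3}
p0 ∈ B0, q0 ∈ B0 → same block

bisimilar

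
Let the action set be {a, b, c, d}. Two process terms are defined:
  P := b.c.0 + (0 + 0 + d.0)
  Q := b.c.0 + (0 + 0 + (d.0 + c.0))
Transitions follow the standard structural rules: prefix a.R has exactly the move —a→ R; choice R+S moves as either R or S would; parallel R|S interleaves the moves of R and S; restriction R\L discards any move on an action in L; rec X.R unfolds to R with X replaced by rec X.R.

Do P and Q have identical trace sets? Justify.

LTS(P): 3 reachable states
  p0 = b.c.0 + (0 + 0 + d.0) ⊢ -b-> p1, -d-> p2
  p1 = c.0 ⊢ -c-> p2
  p2 = 0 ⊢ ∅
LTS(Q): 3 reachable states
  q0 = b.c.0 + (0 + 0 + (d.0 + c.0)) ⊢ -b-> q1, -c-> q2, -d-> q2
  q1 = c.0 ⊢ -c-> q2
  q2 = 0 ⊢ ∅
Trace ⟨c⟩ through Q, begin at {q0}:
  after c @ step 1: {q2}
  Q completes σ.
Trace ⟨c⟩ through P, begin at {p0}:
  after c @ step 1: ∅  — P cannot continue

NO — witness ⟨c⟩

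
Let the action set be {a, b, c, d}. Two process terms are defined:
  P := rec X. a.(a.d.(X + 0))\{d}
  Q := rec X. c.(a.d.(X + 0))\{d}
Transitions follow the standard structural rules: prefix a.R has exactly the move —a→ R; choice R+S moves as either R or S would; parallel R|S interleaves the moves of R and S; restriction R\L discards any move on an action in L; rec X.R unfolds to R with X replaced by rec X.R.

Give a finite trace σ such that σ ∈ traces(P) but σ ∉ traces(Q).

Reachable graph of P (3 states):
  u0 = rec X. a.(a.d.(X + 0))\{d} ⊢ -a-> u1
  u1 = (a.d.((rec X. a.(a.d.(X + 0))\{d}) + 0))\{d} ⊢ -a-> u2
  u2 = (d.((rec X. a.(a.d.(X + 0))\{d}) + 0))\{d} ⊢ deadlocked
Reachable graph of Q (3 states):
  v0 = rec X. c.(a.d.(X + 0))\{d} ⊢ -c-> v1
  v1 = (a.d.((rec X. c.(a.d.(X + 0))\{d}) + 0))\{d} ⊢ -a-> v2
  v2 = (d.((rec X. c.(a.d.(X + 0))\{d}) + 0))\{d} ⊢ deadlocked
Executing a from P (initial set {u0}):
  after a @ step 1: {u1}
  ✓ P
Executing a from Q (initial set {v0}):
  after a @ step 1: ∅  — Q cannot continue

a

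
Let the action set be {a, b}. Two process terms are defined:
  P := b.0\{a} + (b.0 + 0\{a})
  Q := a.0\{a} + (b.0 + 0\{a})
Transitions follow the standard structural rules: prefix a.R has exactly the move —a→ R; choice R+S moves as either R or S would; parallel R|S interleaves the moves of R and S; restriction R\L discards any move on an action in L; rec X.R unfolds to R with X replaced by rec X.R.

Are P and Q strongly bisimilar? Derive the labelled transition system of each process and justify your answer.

not bisimilar

LTS(P): 3 reachable states
  m0 = b.0\{a} + (b.0 + 0\{a}) ⊢ -b-> m1, -b-> m2
  m1 = 0 ⊢ stopped
  m2 = 0\{a} ⊢ stopped
LTS(Q): 3 reachable states
  n0 = a.0\{a} + (b.0 + 0\{a}) ⊢ -a-> n1, -b-> n2
  n1 = 0\{a} ⊢ stopped
  n2 = 0 ⊢ stopped
Partition-refinement fixed point:
  B0 = {m0}
  B1 = {m1, m2, n1, n2}
  B2 = {n0}
m0 ∈ B0, n0 ∈ B2 → different blocks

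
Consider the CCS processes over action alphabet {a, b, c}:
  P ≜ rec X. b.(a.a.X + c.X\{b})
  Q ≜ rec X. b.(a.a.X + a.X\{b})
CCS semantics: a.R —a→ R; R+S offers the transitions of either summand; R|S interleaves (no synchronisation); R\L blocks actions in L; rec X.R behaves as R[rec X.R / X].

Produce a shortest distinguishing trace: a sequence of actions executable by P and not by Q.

bc

Reachable graph of P (4 states):
  s0 = rec X. b.(a.a.X + c.X\{b}) | —b→ s1
  s1 = a.a.(rec X. b.(a.a.X + c.X\{b})) + c.(rec X. b.(a.a.X + c.X\{b}))\{b} | —a→ s2, —c→ s3
  s2 = a.(rec X. b.(a.a.X + c.X\{b})) | —a→ s0
  s3 = (rec X. b.(a.a.X + c.X\{b}))\{b} | (no moves)
Reachable graph of Q (4 states):
  t0 = rec X. b.(a.a.X + a.X\{b}) | —b→ t1
  t1 = a.a.(rec X. b.(a.a.X + a.X\{b})) + a.(rec X. b.(a.a.X + a.X\{b}))\{b} | —a→ t2, —a→ t3
  t2 = (rec X. b.(a.a.X + a.X\{b}))\{b} | (no moves)
  t3 = a.(rec X. b.(a.a.X + a.X\{b})) | —a→ t0
Run σ = ⟨bc⟩ on P: start {s0}
  [1] b ⇒ {s1}
  [2] c ⇒ {s3}
  P completes σ.
Run σ = ⟨bc⟩ on Q: start {t0}
  [1] b ⇒ {t1}
  [2] c ⇒ no successor for Q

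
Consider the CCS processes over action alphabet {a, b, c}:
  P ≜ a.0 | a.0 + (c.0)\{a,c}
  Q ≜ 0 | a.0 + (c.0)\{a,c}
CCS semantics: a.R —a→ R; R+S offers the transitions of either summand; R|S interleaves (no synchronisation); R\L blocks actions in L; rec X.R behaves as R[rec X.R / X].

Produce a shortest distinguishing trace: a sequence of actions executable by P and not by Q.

aa

LTS(P): 4 reachable states
  m0 = a.0 | a.0 + (c.0)\{a,c} | ··a··> m1, ··a··> m2
  m1 = 0 | a.0 | ··a··> m3
  m2 = a.0 | 0 | ··a··> m3
  m3 = 0 | 0 | ·
LTS(Q): 2 reachable states
  n0 = 0 | a.0 + (c.0)\{a,c} | ··a··> n1
  n1 = 0 | 0 | ·
Executing aa from P (initial set {m0}):
  [1] a ⇒ {m1, m2}
  [2] a ⇒ {m3}
  ✓ P
Executing aa from Q (initial set {n0}):
  [1] a ⇒ {n1}
  [2] a ⇒ ∅  — Q cannot continue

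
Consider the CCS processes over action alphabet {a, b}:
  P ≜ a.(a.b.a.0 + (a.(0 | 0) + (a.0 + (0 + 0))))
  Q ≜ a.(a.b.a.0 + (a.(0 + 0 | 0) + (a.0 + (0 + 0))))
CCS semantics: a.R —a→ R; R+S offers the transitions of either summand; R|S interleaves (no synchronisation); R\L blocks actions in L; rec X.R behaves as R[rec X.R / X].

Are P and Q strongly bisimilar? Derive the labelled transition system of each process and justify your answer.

Reachable graph of P (6 states):
  p0 = a.(a.b.a.0 + (a.(0 | 0) + (a.0 + (0 + 0)))) has moves --a--▸ p1
  p1 = a.b.a.0 + (a.(0 | 0) + (a.0 + (0 + 0))) has moves --a--▸ p2, --a--▸ p3, --a--▸ p4
  p2 = 0 has moves ∅
  p3 = 0 | 0 has moves ∅
  p4 = b.a.0 has moves --b--▸ p5
  p5 = a.0 has moves --a--▸ p2
Reachable graph of Q (6 states):
  q0 = a.(a.b.a.0 + (a.(0 + 0 | 0) + (a.0 + (0 + 0)))) has moves --a--▸ q1
  q1 = a.b.a.0 + (a.(0 + 0 | 0) + (a.0 + (0 + 0))) has moves --a--▸ q2, --a--▸ q3, --a--▸ q4
  q2 = 0 has moves ∅
  q3 = 0 + 0 | 0 has moves ∅
  q4 = b.a.0 has moves --b--▸ q5
  q5 = a.0 has moves --a--▸ q2
Coarsest stable partition (strong bisimilarity classes):
  B0 = {p0, q0}
  B1 = {p1, q1}
  B2 = {p2, p3, q2, q3}
  B3 = {p4, q4}
  B4 = {p5, q5}
p0 ∈ B0, q0 ∈ B0 → same block

P ~ Q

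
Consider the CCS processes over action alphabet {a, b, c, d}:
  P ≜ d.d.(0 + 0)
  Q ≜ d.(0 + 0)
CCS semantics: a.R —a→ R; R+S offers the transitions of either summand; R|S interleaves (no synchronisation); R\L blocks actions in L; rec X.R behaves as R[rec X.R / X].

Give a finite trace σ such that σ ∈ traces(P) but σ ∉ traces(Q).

P's transition system — 3 states:
  u0 = d.d.(0 + 0) has moves —d→ u1
  u1 = d.(0 + 0) has moves —d→ u2
  u2 = 0 + 0 has moves stopped
Q's transition system — 2 states:
  v0 = d.(0 + 0) has moves —d→ v1
  v1 = 0 + 0 has moves stopped
Trace ⟨dd⟩ through P, begin at {u0}:
  after d @ step 1: {u1}
  after d @ step 2: {u2}
  ✓ P
Trace ⟨dd⟩ through Q, begin at {v0}:
  after d @ step 1: {v1}
  after d @ step 2: ∅  — Q cannot continue

dd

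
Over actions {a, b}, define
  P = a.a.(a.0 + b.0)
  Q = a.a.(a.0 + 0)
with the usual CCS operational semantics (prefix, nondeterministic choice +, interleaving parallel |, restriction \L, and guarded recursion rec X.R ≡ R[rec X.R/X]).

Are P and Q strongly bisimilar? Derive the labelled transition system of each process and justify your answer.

not bisimilar

P's transition system — 4 states:
  p0 = a.a.(a.0 + b.0) has moves --a--▸ p1
  p1 = a.(a.0 + b.0) has moves --a--▸ p2
  p2 = a.0 + b.0 has moves --a--▸ p3, --b--▸ p3
  p3 = 0 has moves (no moves)
Q's transition system — 4 states:
  q0 = a.a.(a.0 + 0) has moves --a--▸ q1
  q1 = a.(a.0 + 0) has moves --a--▸ q2
  q2 = a.0 + 0 has moves --a--▸ q3
  q3 = 0 has moves (no moves)
Bisimilarity quotient blocks:
  B0 = {p0}
  B1 = {p1}
  B2 = {p2}
  B3 = {p3, q3}
  B4 = {q0}
  B5 = {q1}
  B6 = {q2}
p0 ∈ B0, q0 ∈ B4 → different blocks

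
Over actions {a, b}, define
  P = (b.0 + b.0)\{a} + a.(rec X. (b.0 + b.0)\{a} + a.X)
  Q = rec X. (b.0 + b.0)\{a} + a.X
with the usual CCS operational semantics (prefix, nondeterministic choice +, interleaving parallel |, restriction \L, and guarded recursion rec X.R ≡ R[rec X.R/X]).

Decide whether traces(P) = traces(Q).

P's transition system — 3 states:
  p0 = (b.0 + b.0)\{a} + a.(rec X. (b.0 + b.0)\{a} + a.X) → ··a··> p1, ··b··> p2
  p1 = rec X. (b.0 + b.0)\{a} + a.X → ··a··> p1, ··b··> p2
  p2 = 0\{a} → stopped
Q's transition system — 2 states:
  q0 = rec X. (b.0 + b.0)\{a} + a.X → ··a··> q0, ··b··> q1
  q1 = 0\{a} → stopped
Coarsest stable partition (strong bisimilarity classes):
  B0 = {p0, p1, q0}
  B1 = {p2, q1}
p0 ∈ B0, q0 ∈ B0 → same block
Bisimilar ⇒ trace-equivalent.

trace-equivalent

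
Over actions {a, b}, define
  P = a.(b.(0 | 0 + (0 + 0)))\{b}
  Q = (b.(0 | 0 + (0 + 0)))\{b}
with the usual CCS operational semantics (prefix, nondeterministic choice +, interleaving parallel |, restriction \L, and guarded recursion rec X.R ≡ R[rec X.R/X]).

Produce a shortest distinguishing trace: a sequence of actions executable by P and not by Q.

a

Reachable graph of P (2 states):
  s0 = a.(b.(0 | 0 + (0 + 0)))\{b} | --a--▸ s1
  s1 = (b.(0 | 0 + (0 + 0)))\{b} | ·
Reachable graph of Q (1 states):
  t0 = (b.(0 | 0 + (0 + 0)))\{b} | ·
Executing a from P (initial set {s0}):
  step 1 (a): {s1}
  P completes σ.
Executing a from Q (initial set {t0}):
  step 1 (a): ∅  — Q cannot continue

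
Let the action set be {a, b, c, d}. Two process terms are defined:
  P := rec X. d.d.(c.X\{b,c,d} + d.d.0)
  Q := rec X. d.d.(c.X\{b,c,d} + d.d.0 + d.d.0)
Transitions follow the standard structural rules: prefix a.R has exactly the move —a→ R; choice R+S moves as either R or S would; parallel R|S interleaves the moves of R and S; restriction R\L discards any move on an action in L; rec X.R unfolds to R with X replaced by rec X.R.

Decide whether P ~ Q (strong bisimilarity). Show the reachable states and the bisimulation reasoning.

LTS(P): 6 reachable states
  m0 = rec X. d.d.(c.X\{b,c,d} + d.d.0) :: -d-> m1
  m1 = d.(c.(rec X. d.d.(c.X\{b,c,d} + d.d.0))\{b,c,d} + d.d.0) :: -d-> m2
  m2 = c.(rec X. d.d.(c.X\{b,c,d} + d.d.0))\{b,c,d} + d.d.0 :: -c-> m3, -d-> m4
  m3 = (rec X. d.d.(c.X\{b,c,d} + d.d.0))\{b,c,d} :: ·
  m4 = d.0 :: -d-> m5
  m5 = 0 :: ·
LTS(Q): 6 reachable states
  n0 = rec X. d.d.(c.X\{b,c,d} + d.d.0 + d.d.0) :: -d-> n1
  n1 = d.(c.(rec X. d.d.(c.X\{b,c,d} + d.d.0 + d.d.0))\{b,c,d} + d.d.0 + d.d.0) :: -d-> n2
  n2 = c.(rec X. d.d.(c.X\{b,c,d} + d.d.0 + d.d.0))\{b,c,d} + d.d.0 + d.d.0 :: -c-> n3, -d-> n4
  n3 = (rec X. d.d.(c.X\{b,c,d} + d.d.0 + d.d.0))\{b,c,d} :: ·
  n4 = d.0 :: -d-> n5
  n5 = 0 :: ·
Coarsest stable partition (strong bisimilarity classes):
  B0 = {m0, n0}
  B1 = {m1, n1}
  B2 = {m2, n2}
  B3 = {m3, m5, n3, n5}
  B4 = {m4, n4}
m0 ∈ B0, n0 ∈ B0 → same block

P ~ Q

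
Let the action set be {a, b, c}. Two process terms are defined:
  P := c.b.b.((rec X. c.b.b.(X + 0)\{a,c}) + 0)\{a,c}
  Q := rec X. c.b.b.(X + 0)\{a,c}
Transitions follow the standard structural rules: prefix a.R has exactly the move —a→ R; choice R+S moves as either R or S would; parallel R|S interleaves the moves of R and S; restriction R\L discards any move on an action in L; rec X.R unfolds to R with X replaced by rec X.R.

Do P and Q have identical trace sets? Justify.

traces(P) = traces(Q)

LTS(P): 4 reachable states
  s0 = c.b.b.((rec X. c.b.b.(X + 0)\{a,c}) + 0)\{a,c} → =c=> s1
  s1 = b.b.((rec X. c.b.b.(X + 0)\{a,c}) + 0)\{a,c} → =b=> s2
  s2 = b.((rec X. c.b.b.(X + 0)\{a,c}) + 0)\{a,c} → =b=> s3
  s3 = ((rec X. c.b.b.(X + 0)\{a,c}) + 0)\{a,c} → (no moves)
LTS(Q): 4 reachable states
  t0 = rec X. c.b.b.(X + 0)\{a,c} → =c=> t1
  t1 = b.b.((rec X. c.b.b.(X + 0)\{a,c}) + 0)\{a,c} → =b=> t2
  t2 = b.((rec X. c.b.b.(X + 0)\{a,c}) + 0)\{a,c} → =b=> t3
  t3 = ((rec X. c.b.b.(X + 0)\{a,c}) + 0)\{a,c} → (no moves)
Partition-refinement fixed point:
  B0 = {s0, t0}
  B1 = {s1, t1}
  B2 = {s2, t2}
  B3 = {s3, t3}
s0 ∈ B0, t0 ∈ B0 → same block
Bisimilar ⇒ trace-equivalent.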